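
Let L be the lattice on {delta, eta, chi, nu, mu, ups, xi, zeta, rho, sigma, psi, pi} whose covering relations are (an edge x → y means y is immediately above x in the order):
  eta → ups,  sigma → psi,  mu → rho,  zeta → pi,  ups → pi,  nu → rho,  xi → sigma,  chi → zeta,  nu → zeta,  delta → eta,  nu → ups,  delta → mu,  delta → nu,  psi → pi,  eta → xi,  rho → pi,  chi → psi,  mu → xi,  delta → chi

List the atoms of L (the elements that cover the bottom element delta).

The atoms are exactly the elements that cover delta: chi, eta, mu, nu.

chi, eta, mu, nu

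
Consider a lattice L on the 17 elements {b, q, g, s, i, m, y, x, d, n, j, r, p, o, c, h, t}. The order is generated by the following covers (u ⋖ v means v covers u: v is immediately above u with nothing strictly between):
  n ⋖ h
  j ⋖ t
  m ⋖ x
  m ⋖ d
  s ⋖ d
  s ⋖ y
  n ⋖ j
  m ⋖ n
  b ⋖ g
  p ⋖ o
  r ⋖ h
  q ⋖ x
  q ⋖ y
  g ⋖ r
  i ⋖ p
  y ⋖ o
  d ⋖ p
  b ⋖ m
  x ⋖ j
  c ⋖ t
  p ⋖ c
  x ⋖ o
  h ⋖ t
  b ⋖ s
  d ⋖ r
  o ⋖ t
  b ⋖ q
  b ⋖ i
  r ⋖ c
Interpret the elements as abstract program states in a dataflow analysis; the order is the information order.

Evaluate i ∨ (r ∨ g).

c

r ∨ g = r
i ∨ r = c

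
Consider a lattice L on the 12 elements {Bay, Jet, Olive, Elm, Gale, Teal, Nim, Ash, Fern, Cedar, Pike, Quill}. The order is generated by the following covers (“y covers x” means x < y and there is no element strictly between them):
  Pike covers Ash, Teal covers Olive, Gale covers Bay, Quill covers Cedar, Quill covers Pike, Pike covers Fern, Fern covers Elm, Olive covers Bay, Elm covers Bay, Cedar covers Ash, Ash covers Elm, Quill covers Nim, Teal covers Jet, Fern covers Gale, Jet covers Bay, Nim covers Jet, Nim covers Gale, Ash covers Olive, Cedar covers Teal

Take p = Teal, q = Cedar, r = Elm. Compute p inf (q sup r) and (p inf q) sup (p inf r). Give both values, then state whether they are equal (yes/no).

Teal; Teal; yes

q sup r = Cedar, so p inf (q sup r) = Teal inf Cedar = Teal.
p inf q = Teal and p inf r = Bay, so (p inf q) sup (p inf r) = Teal sup Bay = Teal.
Equal: yes.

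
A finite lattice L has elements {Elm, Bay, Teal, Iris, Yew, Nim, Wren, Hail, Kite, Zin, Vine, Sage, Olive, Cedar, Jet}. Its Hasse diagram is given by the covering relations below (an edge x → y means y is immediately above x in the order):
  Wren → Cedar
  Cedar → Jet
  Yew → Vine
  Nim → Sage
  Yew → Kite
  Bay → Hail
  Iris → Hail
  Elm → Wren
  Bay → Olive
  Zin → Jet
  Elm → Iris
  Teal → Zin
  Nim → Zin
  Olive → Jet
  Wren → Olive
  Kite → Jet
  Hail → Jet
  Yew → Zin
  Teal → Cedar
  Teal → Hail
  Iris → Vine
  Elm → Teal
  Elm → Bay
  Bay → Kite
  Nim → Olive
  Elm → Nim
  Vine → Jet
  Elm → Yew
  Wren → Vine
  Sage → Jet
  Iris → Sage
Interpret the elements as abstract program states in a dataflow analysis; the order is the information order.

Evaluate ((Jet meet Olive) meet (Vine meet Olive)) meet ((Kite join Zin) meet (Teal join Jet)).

Wren

Jet ∧ Olive = Olive
Vine ∧ Olive = Wren
Olive ∧ Wren = Wren
Kite ∨ Zin = Jet
Teal ∨ Jet = Jet
Jet ∧ Jet = Jet
Wren ∧ Jet = Wren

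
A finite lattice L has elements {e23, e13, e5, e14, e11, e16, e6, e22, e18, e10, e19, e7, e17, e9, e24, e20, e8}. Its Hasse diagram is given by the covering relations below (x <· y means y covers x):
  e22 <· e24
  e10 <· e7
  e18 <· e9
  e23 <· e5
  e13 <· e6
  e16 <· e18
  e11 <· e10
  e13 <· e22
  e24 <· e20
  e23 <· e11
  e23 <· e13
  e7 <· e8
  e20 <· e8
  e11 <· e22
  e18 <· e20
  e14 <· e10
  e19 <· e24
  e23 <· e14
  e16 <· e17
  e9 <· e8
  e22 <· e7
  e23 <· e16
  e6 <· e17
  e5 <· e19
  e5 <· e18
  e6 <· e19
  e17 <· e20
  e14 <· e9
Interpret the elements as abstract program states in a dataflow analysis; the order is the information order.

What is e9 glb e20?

e18

Common lower bounds of {e9, e20}: e16, e18, e23, e5.
The greatest among these is e18.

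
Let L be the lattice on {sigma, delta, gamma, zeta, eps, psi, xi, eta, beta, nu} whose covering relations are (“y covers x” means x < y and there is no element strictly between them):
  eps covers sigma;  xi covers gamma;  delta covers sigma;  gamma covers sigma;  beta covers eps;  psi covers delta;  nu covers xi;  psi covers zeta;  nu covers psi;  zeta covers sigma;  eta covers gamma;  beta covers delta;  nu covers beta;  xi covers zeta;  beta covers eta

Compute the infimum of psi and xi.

Common lower bounds of {psi, xi}: sigma, zeta.
The greatest among these is zeta.

zeta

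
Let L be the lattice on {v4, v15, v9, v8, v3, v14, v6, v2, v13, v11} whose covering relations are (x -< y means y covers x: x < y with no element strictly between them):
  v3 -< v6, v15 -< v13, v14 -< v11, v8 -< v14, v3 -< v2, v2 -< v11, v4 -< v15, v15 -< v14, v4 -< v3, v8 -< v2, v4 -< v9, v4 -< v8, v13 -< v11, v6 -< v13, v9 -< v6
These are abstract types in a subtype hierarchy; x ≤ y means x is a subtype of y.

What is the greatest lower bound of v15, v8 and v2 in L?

Common lower bounds of {v15, v8, v2}: v4.
The greatest among these is v4.

v4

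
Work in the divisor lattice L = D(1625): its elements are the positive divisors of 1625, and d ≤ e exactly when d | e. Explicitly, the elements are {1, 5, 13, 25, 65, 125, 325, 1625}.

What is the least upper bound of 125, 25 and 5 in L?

In the divisibility order, the join is the least common multiple: lcm(125, 25, 5) = 125.

125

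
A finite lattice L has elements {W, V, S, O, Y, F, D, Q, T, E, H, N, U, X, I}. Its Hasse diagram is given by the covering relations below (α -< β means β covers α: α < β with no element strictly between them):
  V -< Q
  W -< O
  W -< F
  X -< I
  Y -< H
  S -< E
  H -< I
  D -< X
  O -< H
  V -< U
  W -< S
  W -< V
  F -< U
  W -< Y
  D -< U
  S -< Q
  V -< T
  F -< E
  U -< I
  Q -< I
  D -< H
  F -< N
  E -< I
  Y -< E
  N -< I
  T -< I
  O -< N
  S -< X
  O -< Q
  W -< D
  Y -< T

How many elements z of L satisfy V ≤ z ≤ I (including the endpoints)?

5

The interval [V, I] = {I, Q, T, U, V}, which has 5 elements.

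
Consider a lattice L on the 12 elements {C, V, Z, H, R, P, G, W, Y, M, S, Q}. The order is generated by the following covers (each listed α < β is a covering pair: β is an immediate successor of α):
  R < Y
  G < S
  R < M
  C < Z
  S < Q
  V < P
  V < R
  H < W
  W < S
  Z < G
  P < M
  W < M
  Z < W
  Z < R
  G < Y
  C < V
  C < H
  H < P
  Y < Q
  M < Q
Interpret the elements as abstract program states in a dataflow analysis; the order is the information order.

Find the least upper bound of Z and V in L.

Common upper bounds of {Z, V}: M, Q, R, Y.
The least among these is R.

R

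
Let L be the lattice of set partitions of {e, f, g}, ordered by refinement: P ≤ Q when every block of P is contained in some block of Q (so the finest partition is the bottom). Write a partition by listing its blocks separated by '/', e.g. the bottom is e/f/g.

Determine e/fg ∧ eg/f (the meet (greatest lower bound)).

Common lower bounds of {e/fg, eg/f}: e/f/g.
The greatest among these is e/f/g.

e/f/g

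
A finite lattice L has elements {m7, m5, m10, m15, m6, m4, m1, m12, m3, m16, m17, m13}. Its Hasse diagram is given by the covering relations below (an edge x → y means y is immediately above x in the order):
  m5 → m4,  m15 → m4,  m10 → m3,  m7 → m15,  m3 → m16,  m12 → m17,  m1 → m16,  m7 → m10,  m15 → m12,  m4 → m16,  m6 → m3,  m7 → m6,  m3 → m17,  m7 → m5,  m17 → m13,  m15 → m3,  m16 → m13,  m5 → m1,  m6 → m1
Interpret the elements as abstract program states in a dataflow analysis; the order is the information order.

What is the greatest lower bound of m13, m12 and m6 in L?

m7

Common lower bounds of {m13, m12, m6}: m7.
The greatest among these is m7.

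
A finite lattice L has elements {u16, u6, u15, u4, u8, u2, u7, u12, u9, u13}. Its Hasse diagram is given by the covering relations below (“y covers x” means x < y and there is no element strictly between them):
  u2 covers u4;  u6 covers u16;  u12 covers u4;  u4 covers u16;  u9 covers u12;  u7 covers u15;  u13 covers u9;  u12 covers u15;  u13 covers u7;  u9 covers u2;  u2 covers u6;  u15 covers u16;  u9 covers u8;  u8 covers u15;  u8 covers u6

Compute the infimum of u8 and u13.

Common lower bounds of {u8, u13}: u15, u16, u6, u8.
The greatest among these is u8.

u8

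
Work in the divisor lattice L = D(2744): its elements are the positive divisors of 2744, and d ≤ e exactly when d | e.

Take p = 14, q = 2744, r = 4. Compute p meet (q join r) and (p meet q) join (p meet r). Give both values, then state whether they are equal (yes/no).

14; 14; yes

q join r = 2744, so p meet (q join r) = 14 meet 2744 = 14.
p meet q = 14 and p meet r = 2, so (p meet q) join (p meet r) = 14 join 2 = 14.
Equal: yes.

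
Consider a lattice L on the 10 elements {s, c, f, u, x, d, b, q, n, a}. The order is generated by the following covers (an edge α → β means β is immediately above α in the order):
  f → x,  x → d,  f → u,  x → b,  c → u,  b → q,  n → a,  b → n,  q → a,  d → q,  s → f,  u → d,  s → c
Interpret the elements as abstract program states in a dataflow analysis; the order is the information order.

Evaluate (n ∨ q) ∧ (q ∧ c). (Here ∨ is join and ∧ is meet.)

c

n ∨ q = a
q ∧ c = c
a ∧ c = c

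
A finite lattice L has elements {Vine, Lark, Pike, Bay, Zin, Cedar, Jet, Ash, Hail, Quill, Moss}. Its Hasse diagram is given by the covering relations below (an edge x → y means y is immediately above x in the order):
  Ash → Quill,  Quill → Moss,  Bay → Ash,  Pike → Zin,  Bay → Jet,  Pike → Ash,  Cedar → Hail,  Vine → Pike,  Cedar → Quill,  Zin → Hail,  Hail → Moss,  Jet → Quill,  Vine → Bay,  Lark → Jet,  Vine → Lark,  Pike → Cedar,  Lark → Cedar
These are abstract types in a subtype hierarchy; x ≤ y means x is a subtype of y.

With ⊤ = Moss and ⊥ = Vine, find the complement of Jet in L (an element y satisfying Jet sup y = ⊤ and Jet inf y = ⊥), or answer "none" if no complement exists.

Need y with Jet ∨ y = Moss and Jet ∧ y = Vine.
Checking each element gives: Zin.

Zin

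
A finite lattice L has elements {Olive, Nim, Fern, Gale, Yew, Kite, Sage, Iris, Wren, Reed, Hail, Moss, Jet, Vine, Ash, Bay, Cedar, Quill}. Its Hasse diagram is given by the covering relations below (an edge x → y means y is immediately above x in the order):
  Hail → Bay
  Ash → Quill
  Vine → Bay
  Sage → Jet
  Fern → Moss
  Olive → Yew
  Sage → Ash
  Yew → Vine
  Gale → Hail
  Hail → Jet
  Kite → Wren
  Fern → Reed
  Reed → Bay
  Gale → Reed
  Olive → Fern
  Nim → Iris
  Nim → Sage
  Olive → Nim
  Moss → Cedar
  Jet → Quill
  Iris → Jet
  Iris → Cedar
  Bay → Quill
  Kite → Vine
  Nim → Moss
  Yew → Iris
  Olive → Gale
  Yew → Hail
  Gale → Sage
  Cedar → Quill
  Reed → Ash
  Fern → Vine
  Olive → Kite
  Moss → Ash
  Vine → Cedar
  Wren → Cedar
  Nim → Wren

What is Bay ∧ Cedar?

Common lower bounds of {Bay, Cedar}: Fern, Kite, Olive, Vine, Yew.
The greatest among these is Vine.

Vine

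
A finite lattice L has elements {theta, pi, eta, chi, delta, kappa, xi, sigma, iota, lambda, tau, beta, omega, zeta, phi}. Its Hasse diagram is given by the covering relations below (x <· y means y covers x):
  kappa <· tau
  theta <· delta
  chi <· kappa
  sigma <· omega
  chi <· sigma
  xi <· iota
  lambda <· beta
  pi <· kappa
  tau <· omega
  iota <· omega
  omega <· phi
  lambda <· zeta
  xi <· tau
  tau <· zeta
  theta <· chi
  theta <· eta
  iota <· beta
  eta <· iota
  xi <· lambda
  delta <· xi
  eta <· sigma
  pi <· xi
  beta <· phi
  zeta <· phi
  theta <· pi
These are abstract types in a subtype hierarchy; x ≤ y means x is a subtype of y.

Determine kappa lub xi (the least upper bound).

tau

Common upper bounds of {kappa, xi}: omega, phi, tau, zeta.
The least among these is tau.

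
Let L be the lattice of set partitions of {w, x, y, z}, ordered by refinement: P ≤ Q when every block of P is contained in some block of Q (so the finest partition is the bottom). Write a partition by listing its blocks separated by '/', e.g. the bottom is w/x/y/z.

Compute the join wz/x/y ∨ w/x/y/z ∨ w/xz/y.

The join of wz/x/y, w/x/y/z, w/xz/y merges any blocks that overlap across the partitions, giving wxz/y.

wxz/y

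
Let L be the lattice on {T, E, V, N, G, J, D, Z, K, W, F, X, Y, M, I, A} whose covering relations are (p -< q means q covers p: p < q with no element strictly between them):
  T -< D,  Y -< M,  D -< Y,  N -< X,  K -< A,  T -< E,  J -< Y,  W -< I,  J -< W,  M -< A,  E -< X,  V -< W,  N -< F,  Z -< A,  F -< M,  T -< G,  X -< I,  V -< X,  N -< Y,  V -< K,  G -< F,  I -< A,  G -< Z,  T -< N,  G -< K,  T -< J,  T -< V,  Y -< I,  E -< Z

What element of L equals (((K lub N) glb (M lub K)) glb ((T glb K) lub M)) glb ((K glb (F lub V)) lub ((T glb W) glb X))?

K ∨ N = A
M ∨ K = A
A ∧ A = A
T ∧ K = T
T ∨ M = M
A ∧ M = M
F ∨ V = A
K ∧ A = K
T ∧ W = T
T ∧ X = T
K ∨ T = K
M ∧ K = G

G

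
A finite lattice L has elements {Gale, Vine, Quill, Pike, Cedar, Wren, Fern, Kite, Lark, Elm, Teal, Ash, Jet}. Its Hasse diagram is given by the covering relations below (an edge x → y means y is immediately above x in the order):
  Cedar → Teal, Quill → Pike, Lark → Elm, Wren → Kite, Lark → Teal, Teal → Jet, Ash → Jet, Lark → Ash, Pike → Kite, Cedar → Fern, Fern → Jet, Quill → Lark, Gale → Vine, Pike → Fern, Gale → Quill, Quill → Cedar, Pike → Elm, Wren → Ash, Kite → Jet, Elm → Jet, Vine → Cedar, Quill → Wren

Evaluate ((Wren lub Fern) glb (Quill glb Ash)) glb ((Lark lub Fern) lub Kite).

Wren ∨ Fern = Jet
Quill ∧ Ash = Quill
Jet ∧ Quill = Quill
Lark ∨ Fern = Jet
Jet ∨ Kite = Jet
Quill ∧ Jet = Quill

Quill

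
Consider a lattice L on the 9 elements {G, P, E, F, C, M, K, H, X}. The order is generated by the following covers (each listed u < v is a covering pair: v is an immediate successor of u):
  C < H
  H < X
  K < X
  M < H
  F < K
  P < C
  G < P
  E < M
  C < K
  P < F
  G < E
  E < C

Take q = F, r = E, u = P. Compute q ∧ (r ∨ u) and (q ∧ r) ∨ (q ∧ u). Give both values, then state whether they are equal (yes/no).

r ∨ u = C, so q ∧ (r ∨ u) = F ∧ C = P.
q ∧ r = G and q ∧ u = P, so (q ∧ r) ∨ (q ∧ u) = G ∨ P = P.
Equal: yes.

P; P; yes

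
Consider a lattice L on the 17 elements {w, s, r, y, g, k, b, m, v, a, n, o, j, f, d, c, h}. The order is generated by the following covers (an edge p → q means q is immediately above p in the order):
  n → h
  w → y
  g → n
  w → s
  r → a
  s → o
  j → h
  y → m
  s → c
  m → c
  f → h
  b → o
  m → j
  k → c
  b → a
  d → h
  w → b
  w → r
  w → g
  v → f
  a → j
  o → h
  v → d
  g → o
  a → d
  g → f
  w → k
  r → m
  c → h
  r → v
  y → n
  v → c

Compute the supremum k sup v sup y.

c

Common upper bounds of {k, v, y}: c, h.
The least among these is c.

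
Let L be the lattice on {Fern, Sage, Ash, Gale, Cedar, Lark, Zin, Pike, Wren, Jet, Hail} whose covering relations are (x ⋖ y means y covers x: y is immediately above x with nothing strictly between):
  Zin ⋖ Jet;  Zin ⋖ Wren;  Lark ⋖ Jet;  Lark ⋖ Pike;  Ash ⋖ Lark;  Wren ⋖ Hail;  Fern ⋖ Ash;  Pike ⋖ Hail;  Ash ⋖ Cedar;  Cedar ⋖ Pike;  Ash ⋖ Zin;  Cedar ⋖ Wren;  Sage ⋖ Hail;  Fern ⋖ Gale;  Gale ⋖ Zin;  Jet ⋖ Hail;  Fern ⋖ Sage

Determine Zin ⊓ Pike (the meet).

Common lower bounds of {Zin, Pike}: Ash, Fern.
The greatest among these is Ash.

Ash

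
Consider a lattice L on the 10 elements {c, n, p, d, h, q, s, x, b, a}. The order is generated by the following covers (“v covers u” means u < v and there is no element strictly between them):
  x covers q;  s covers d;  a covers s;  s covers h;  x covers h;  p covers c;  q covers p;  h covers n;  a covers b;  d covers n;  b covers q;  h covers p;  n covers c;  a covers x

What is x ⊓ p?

p

Common lower bounds of {x, p}: c, p.
The greatest among these is p.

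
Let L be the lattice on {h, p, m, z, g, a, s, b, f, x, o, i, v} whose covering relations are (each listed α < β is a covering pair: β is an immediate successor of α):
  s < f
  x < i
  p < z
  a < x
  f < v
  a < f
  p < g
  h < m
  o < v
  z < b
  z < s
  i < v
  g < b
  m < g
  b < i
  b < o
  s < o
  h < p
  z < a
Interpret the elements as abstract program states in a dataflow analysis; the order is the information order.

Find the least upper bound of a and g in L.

Common upper bounds of {a, g}: i, v.
The least among these is i.

i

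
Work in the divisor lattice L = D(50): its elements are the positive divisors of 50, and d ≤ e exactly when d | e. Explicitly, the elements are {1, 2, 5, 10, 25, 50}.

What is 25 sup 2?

In the divisibility order, the join is the least common multiple: lcm(25, 2) = 50.

50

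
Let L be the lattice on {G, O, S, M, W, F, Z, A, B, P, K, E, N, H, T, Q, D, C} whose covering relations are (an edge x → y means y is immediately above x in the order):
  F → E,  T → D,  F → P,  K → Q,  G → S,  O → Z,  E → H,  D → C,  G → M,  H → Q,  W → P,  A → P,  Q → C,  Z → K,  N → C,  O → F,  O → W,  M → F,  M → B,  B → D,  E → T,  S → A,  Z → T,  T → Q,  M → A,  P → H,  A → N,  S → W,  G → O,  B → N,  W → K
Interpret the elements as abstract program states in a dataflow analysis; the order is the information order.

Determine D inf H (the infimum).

Common lower bounds of {D, H}: E, F, G, M, O.
The greatest among these is E.

E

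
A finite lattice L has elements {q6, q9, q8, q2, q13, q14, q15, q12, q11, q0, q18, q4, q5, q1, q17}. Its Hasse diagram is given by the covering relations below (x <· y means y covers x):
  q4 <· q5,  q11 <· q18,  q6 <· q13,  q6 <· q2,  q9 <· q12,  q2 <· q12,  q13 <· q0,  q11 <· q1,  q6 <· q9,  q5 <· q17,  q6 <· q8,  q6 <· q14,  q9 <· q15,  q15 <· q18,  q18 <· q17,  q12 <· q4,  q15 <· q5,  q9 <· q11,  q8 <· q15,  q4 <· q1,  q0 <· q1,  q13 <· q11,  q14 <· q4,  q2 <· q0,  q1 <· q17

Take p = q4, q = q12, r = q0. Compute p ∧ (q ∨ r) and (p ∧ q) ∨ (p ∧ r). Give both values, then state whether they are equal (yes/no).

q4; q12; no

q ∨ r = q1, so p ∧ (q ∨ r) = q4 ∧ q1 = q4.
p ∧ q = q12 and p ∧ r = q2, so (p ∧ q) ∨ (p ∧ r) = q12 ∨ q2 = q12.
Equal: no.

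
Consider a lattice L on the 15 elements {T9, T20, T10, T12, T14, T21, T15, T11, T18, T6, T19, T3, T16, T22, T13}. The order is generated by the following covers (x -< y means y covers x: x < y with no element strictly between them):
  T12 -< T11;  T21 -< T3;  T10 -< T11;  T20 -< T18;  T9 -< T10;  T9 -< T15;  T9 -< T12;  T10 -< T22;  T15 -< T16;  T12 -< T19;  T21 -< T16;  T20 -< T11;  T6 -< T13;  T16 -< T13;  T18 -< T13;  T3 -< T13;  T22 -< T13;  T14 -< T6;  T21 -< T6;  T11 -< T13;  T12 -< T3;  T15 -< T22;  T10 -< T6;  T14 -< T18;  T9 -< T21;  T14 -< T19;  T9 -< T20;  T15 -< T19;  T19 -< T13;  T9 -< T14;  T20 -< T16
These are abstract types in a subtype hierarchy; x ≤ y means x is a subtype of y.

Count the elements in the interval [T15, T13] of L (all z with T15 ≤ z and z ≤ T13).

5

The interval [T15, T13] = {T13, T15, T16, T19, T22}, which has 5 elements.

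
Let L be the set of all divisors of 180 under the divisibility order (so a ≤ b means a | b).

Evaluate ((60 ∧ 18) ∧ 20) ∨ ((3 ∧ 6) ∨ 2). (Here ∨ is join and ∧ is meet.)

6

60 ∧ 18 = 6
6 ∧ 20 = 2
3 ∧ 6 = 3
3 ∨ 2 = 6
2 ∨ 6 = 6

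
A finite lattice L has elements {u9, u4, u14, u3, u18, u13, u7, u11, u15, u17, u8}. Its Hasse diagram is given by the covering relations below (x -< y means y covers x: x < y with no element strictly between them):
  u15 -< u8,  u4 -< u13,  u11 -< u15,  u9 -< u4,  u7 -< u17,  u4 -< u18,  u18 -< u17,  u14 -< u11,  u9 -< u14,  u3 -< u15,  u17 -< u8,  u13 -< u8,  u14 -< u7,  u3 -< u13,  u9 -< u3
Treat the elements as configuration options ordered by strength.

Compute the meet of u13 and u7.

Common lower bounds of {u13, u7}: u9.
The greatest among these is u9.

u9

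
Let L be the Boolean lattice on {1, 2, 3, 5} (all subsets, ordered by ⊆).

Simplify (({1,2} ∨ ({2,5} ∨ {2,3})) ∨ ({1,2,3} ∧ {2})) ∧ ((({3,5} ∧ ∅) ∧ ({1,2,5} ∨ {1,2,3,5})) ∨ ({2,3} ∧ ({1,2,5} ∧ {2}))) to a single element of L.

{2}

{2,5} ∨ {2,3} = {2,3,5}
{1,2} ∨ {2,3,5} = {1,2,3,5}
{1,2,3} ∧ {2} = {2}
{1,2,3,5} ∨ {2} = {1,2,3,5}
{3,5} ∧ ∅ = ∅
{1,2,5} ∨ {1,2,3,5} = {1,2,3,5}
∅ ∧ {1,2,3,5} = ∅
{1,2,5} ∧ {2} = {2}
{2,3} ∧ {2} = {2}
∅ ∨ {2} = {2}
{1,2,3,5} ∧ {2} = {2}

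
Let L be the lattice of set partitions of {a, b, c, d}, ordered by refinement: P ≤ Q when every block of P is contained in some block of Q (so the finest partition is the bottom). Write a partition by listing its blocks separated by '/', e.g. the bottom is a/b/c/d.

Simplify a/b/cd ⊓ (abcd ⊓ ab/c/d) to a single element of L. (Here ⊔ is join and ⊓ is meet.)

a/b/c/d

abcd ∧ ab/c/d = ab/c/d
a/b/cd ∧ ab/c/d = a/b/c/d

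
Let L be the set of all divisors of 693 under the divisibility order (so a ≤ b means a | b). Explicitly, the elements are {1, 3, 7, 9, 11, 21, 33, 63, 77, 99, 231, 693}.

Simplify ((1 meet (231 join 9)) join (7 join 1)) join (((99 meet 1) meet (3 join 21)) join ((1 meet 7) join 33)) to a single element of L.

231 ∨ 9 = 693
1 ∧ 693 = 1
7 ∨ 1 = 7
1 ∨ 7 = 7
99 ∧ 1 = 1
3 ∨ 21 = 21
1 ∧ 21 = 1
1 ∧ 7 = 1
1 ∨ 33 = 33
1 ∨ 33 = 33
7 ∨ 33 = 231

231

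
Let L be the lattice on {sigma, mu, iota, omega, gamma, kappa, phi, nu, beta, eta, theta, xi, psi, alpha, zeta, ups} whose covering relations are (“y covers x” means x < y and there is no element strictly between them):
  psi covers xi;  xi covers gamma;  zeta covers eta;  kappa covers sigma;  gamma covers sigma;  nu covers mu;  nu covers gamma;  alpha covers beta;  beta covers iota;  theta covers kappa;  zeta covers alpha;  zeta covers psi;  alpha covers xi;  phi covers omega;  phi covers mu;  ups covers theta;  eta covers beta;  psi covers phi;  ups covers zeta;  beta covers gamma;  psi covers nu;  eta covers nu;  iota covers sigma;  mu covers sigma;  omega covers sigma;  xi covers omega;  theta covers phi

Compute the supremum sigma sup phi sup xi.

Common upper bounds of {sigma, phi, xi}: psi, ups, zeta.
The least among these is psi.

psi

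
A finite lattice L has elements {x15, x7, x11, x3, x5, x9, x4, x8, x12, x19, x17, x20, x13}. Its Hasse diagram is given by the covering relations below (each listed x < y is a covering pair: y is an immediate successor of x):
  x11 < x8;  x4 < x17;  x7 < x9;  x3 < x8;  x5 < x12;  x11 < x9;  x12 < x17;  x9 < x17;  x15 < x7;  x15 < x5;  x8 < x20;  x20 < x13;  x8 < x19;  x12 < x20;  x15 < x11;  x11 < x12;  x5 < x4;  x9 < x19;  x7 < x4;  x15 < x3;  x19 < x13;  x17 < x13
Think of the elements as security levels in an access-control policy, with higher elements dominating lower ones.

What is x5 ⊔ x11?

Common upper bounds of {x5, x11}: x12, x13, x17, x20.
The least among these is x12.

x12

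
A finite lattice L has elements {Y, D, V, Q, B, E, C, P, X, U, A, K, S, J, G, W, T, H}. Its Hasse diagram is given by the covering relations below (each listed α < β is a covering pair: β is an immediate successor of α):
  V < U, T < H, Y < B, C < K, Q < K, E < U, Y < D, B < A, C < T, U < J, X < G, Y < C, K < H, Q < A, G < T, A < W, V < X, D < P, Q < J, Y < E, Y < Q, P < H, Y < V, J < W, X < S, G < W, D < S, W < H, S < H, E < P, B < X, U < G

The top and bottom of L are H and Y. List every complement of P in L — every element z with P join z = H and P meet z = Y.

A, B, C, K, Q, V, X

Need z with P ∨ z = H and P ∧ z = Y.
Checking each element gives: A, B, C, K, Q, V, X.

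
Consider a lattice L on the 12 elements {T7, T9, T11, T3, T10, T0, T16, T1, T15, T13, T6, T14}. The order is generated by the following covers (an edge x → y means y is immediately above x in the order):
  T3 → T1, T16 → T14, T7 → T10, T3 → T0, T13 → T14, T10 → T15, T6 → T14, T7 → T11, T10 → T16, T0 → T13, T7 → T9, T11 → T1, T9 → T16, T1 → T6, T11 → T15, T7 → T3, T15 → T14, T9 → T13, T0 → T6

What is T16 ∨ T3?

Common upper bounds of {T16, T3}: T14.
The least among these is T14.

T14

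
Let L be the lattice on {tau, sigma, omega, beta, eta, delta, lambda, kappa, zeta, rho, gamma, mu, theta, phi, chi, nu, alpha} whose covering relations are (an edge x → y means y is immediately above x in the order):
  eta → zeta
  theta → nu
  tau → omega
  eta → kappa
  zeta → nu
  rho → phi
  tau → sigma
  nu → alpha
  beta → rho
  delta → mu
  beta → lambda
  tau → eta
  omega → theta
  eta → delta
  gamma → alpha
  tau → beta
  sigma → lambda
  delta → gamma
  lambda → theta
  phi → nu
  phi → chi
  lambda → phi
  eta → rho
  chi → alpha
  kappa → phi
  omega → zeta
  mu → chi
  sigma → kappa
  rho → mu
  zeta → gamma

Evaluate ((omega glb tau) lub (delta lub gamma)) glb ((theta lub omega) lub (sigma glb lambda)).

omega ∧ tau = tau
delta ∨ gamma = gamma
tau ∨ gamma = gamma
theta ∨ omega = theta
sigma ∧ lambda = sigma
theta ∨ sigma = theta
gamma ∧ theta = omega

omega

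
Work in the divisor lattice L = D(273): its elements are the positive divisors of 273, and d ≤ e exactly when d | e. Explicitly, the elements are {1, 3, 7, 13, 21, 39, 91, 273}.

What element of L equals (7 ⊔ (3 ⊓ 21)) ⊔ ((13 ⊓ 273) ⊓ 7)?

21

3 ∧ 21 = 3
7 ∨ 3 = 21
13 ∧ 273 = 13
13 ∧ 7 = 1
21 ∨ 1 = 21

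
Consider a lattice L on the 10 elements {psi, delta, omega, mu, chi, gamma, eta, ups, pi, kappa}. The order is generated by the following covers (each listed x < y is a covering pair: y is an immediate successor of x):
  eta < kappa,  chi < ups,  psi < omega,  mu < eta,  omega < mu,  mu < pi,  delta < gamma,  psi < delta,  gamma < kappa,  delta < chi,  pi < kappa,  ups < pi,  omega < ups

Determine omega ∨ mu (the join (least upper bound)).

mu

Common upper bounds of {omega, mu}: eta, kappa, mu, pi.
The least among these is mu.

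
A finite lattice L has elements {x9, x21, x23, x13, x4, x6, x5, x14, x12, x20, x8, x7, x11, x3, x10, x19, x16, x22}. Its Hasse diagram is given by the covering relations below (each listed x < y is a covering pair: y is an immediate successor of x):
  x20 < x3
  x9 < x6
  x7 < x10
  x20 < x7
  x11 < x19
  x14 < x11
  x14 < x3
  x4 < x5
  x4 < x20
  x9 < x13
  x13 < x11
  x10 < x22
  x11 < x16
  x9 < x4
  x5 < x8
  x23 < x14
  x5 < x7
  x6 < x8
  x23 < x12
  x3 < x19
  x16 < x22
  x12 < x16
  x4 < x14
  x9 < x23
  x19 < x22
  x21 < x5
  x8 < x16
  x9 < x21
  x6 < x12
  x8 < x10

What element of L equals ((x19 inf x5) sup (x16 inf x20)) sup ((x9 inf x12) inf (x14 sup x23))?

x4

x19 ∧ x5 = x4
x16 ∧ x20 = x4
x4 ∨ x4 = x4
x9 ∧ x12 = x9
x14 ∨ x23 = x14
x9 ∧ x14 = x9
x4 ∨ x9 = x4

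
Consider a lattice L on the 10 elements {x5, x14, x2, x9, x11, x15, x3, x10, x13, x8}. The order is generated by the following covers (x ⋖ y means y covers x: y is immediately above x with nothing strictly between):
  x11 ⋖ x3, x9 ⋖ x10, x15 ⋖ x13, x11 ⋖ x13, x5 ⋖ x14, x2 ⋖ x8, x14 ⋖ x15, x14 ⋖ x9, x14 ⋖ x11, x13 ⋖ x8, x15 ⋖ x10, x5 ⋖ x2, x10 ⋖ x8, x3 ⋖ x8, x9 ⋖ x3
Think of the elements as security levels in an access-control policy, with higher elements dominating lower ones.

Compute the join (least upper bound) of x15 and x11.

x13

Common upper bounds of {x15, x11}: x13, x8.
The least among these is x13.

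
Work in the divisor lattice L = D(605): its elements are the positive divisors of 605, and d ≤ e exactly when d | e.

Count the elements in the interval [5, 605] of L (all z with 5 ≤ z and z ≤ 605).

The interval [5, 605] = {5, 55, 605}, which has 3 elements.

3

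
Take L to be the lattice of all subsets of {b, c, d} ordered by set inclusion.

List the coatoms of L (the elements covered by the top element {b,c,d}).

The coatoms are exactly the elements covered by {b,c,d}: {b,c}, {b,d}, {c,d}.

{b,c}, {b,d}, {c,d}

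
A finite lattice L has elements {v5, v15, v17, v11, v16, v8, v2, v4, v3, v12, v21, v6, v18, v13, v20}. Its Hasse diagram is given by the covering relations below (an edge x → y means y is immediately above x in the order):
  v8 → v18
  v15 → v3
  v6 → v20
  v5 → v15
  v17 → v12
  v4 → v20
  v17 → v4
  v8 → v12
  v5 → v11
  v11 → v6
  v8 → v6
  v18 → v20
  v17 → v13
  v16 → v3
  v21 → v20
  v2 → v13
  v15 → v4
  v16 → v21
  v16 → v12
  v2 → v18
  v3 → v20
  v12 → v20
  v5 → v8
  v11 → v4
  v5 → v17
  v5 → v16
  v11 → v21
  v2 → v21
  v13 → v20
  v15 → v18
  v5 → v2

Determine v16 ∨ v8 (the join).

v12

Common upper bounds of {v16, v8}: v12, v20.
The least among these is v12.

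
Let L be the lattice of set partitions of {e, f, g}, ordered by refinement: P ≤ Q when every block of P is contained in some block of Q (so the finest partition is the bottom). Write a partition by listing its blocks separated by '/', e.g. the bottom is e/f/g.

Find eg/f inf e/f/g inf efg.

e/f/g

The meet (common refinement) of eg/f, e/f/g, efg intersects blocks pairwise, giving e/f/g.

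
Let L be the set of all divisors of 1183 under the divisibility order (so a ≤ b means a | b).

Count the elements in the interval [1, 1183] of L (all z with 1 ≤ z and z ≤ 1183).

6

The interval [1, 1183] = {1, 1183, 13, 169, 7, 91}, which has 6 elements.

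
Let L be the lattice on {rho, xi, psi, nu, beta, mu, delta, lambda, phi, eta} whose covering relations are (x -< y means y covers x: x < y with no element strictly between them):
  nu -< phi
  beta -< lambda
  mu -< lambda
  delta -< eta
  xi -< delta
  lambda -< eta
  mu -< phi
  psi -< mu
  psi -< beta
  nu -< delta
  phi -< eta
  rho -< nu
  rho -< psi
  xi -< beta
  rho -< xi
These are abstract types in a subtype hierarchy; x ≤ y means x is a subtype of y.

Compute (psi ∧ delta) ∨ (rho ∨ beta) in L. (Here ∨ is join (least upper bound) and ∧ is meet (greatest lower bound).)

beta

psi ∧ delta = rho
rho ∨ beta = beta
rho ∨ beta = beta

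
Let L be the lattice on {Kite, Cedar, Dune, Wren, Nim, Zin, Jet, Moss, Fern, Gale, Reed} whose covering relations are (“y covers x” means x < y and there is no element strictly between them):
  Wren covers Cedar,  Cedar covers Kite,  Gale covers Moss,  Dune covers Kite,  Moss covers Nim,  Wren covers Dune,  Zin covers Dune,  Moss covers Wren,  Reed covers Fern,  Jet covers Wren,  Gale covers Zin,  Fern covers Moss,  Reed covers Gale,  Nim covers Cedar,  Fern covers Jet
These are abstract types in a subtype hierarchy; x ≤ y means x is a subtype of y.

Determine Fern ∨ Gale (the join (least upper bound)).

Common upper bounds of {Fern, Gale}: Reed.
The least among these is Reed.

Reed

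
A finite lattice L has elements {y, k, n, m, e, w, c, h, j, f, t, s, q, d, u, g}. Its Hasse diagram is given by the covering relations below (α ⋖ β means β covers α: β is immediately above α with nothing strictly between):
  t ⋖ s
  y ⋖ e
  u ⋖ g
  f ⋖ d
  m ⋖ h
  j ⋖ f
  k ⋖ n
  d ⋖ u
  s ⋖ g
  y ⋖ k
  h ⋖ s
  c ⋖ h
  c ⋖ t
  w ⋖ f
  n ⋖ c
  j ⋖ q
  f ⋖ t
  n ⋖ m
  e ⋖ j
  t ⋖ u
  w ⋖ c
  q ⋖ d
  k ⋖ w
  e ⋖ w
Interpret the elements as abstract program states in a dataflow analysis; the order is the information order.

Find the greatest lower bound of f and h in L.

w

Common lower bounds of {f, h}: e, k, w, y.
The greatest among these is w.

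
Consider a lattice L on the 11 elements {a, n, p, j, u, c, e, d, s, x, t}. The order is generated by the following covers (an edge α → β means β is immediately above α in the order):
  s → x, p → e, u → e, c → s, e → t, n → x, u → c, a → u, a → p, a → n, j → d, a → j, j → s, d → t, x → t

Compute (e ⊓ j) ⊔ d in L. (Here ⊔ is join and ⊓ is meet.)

e ∧ j = a
a ∨ d = d

d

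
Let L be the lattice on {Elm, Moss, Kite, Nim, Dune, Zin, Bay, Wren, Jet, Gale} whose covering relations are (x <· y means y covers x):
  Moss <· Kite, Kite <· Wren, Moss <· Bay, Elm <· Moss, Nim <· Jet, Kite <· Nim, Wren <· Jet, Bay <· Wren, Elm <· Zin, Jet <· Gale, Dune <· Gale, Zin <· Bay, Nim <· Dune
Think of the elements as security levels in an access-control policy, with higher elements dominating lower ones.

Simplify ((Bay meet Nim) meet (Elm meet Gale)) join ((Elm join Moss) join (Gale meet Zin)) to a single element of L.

Bay

Bay ∧ Nim = Moss
Elm ∧ Gale = Elm
Moss ∧ Elm = Elm
Elm ∨ Moss = Moss
Gale ∧ Zin = Zin
Moss ∨ Zin = Bay
Elm ∨ Bay = Bay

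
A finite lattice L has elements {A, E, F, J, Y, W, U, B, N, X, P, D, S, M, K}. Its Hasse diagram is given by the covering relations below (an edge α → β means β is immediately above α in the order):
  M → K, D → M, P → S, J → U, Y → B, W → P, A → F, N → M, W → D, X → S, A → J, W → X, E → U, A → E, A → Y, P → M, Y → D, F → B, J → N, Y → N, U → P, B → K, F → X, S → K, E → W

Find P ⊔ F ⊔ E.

Common upper bounds of {P, F, E}: K, S.
The least among these is S.

S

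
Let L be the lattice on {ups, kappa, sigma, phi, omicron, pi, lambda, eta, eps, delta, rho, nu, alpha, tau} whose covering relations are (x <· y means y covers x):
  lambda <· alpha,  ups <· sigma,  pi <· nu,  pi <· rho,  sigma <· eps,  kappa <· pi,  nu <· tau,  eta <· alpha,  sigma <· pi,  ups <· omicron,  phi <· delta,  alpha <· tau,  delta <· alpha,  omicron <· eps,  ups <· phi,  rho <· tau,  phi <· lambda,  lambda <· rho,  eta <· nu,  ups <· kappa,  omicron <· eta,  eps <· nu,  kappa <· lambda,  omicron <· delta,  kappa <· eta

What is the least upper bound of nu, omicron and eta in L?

Common upper bounds of {nu, omicron, eta}: nu, tau.
The least among these is nu.

nu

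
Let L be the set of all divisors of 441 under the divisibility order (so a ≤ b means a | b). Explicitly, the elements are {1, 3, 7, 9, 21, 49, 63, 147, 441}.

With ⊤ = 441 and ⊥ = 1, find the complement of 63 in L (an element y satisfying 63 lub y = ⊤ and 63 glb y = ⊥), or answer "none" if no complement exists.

none

For every candidate y, either 63 ∨ y ≠ 441 or 63 ∧ y ≠ 1; no complement exists.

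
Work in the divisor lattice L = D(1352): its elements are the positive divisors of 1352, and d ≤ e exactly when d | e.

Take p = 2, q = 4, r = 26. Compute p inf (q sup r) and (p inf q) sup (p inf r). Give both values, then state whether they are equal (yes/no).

q sup r = 52, so p inf (q sup r) = 2 inf 52 = 2.
p inf q = 2 and p inf r = 2, so (p inf q) sup (p inf r) = 2 sup 2 = 2.
Equal: yes.

2; 2; yes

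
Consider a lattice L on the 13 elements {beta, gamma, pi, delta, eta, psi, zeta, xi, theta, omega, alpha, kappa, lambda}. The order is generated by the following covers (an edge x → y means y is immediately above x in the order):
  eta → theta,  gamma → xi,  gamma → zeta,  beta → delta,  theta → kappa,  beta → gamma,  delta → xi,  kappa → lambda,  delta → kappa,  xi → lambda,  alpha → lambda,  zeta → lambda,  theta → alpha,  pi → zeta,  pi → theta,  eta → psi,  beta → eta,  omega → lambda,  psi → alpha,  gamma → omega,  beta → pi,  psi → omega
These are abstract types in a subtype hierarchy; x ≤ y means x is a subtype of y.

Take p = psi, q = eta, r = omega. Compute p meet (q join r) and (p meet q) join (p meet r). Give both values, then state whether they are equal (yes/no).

psi; psi; yes

q join r = omega, so p meet (q join r) = psi meet omega = psi.
p meet q = eta and p meet r = psi, so (p meet q) join (p meet r) = eta join psi = psi.
Equal: yes.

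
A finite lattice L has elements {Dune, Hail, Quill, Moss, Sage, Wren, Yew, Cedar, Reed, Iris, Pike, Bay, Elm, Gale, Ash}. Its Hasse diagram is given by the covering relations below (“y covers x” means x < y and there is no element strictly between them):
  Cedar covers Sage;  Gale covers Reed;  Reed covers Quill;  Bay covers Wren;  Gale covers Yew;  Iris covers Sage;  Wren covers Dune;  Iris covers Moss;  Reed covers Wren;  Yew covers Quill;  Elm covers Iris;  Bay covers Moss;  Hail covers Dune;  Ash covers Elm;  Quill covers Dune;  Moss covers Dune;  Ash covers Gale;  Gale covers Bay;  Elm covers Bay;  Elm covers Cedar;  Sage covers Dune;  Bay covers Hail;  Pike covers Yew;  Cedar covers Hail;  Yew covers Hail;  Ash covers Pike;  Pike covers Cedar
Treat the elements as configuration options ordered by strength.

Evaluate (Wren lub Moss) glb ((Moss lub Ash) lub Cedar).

Bay

Wren ∨ Moss = Bay
Moss ∨ Ash = Ash
Ash ∨ Cedar = Ash
Bay ∧ Ash = Bay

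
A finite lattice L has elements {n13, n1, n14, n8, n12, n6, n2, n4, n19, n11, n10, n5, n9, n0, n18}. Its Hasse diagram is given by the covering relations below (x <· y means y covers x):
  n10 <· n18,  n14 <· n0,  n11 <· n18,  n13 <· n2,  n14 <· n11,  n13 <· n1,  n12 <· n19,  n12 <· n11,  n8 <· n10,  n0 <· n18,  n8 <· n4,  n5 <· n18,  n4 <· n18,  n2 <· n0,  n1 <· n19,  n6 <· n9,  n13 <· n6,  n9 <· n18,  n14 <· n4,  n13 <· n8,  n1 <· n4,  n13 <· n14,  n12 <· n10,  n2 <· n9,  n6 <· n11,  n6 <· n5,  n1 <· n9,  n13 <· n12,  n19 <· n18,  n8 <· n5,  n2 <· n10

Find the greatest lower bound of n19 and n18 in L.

Common lower bounds of {n19, n18}: n1, n12, n13, n19.
The greatest among these is n19.

n19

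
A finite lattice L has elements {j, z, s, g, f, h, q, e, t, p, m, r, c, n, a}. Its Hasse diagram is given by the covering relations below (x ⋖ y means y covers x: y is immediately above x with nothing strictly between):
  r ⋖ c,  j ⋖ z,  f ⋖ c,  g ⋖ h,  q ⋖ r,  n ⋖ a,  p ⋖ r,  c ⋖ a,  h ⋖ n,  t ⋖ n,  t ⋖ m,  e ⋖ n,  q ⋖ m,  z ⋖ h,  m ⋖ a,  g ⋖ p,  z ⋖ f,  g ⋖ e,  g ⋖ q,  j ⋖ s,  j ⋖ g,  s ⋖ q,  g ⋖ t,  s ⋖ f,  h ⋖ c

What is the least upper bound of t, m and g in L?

Common upper bounds of {t, m, g}: a, m.
The least among these is m.

m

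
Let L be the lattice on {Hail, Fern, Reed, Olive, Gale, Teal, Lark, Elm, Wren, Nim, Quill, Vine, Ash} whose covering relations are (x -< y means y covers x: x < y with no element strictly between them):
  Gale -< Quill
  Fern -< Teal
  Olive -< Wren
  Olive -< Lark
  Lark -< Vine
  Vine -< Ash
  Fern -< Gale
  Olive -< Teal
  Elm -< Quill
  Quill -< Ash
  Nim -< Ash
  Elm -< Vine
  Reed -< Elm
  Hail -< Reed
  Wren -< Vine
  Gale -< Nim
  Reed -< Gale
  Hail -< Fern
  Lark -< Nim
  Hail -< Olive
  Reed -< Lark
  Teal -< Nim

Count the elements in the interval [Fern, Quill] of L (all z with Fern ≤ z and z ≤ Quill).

3

The interval [Fern, Quill] = {Fern, Gale, Quill}, which has 3 elements.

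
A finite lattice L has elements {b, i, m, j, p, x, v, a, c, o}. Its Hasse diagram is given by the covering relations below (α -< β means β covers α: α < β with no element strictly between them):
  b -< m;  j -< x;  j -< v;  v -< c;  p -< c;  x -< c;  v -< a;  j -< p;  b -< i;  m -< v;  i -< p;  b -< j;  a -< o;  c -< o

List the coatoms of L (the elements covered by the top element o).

The coatoms are exactly the elements covered by o: a, c.

a, c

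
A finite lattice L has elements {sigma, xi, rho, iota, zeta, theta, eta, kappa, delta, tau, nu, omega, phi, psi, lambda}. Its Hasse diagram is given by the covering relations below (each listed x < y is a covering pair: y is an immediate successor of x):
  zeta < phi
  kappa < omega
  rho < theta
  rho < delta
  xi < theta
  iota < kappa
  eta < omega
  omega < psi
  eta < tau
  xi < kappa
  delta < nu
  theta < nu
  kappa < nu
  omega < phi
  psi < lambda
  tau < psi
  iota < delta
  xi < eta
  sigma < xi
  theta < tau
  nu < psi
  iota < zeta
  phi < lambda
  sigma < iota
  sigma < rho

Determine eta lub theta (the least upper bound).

Common upper bounds of {eta, theta}: lambda, psi, tau.
The least among these is tau.

tau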